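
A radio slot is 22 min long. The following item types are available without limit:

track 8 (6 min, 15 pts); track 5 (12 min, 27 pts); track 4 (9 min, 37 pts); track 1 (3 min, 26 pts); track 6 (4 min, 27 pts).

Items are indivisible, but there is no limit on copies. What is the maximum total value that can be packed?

183 pts

Best value-per-unit is track 1 at 26/3; filling with it alone gives 7×26 = 182.
Optimal mix: 6×track 1 + 1×track 6 → duration 22, value 183.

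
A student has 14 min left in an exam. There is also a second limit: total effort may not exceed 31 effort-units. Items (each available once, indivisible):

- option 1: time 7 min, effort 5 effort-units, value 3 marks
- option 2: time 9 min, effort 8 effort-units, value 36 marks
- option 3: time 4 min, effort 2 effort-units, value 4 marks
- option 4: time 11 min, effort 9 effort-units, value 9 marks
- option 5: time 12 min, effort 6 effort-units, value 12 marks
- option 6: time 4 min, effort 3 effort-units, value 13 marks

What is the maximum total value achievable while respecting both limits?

49 marks

Feasible sets respecting both limits:
- option 2+option 6: time 13, effort 11, value 49
- option 2+option 3: time 13, effort 10, value 40
- option 2: time 9, effort 8, value 36
Best: 49 marks.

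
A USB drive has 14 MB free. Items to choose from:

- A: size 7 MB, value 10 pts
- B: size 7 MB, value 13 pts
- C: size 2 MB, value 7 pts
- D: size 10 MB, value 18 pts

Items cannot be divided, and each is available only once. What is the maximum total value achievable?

25 pts

Check high-value combinations within 14 MB:
- C+D: size 2+10=12, value 7+18=25
- A+B: size 7+7=14, value 10+13=23
- B+C: size 7+2=9, value 13+7=20
Best: 25 pts.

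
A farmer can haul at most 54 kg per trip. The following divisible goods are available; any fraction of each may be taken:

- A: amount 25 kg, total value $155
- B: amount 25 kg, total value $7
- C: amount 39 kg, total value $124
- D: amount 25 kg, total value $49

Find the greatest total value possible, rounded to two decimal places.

247.21

Take in order of value per unit:
- A (155/25 per unit): all 25 → value 155, running total 155.00
- C (124/39 per unit): 29 of 39 → value 29×124/39 = 92.2051, running total 247.21
Total 247.21.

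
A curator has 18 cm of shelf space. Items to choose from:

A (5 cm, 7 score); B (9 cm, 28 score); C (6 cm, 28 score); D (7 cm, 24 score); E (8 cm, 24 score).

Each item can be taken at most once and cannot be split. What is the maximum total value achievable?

59 score

Check high-value combinations within 18 cm:
- A+C+D: length 5+6+7=18, value 7+28+24=59
- B+C: length 9+6=15, value 28+28=56
- C+D: length 6+7=13, value 28+24=52
Best: 59 score.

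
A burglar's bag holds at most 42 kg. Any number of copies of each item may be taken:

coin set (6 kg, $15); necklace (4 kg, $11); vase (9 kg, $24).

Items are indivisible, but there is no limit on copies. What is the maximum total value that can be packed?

Best value-per-unit is necklace at 11/4; filling with it alone gives 10×11 = 110.
Optimal mix: 1×coin set + 9×necklace → weight 42, value 114.

$114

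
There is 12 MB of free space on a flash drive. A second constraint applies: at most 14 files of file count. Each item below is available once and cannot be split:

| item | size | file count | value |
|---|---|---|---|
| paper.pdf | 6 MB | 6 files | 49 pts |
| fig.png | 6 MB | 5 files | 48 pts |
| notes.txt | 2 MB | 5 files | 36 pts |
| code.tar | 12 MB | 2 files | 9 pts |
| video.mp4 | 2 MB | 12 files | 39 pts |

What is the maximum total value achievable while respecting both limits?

97 pts

Feasible sets respecting both limits:
- paper.pdf+fig.png: size 12, file count 11, value 97
- paper.pdf+notes.txt: size 8, file count 11, value 85
- fig.png+notes.txt: size 8, file count 10, value 84
Best: 97 pts.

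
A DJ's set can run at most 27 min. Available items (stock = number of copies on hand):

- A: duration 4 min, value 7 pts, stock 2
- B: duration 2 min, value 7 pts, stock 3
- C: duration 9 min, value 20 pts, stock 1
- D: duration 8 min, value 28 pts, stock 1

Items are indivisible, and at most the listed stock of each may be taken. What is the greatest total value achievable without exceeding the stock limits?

Top feasible selections:
- 1×A + 3×B + 1×C + 1×D: duration 27, value 76
- 3×B + 1×C + 1×D: duration 23, value 69
Best: 76 pts.

76 pts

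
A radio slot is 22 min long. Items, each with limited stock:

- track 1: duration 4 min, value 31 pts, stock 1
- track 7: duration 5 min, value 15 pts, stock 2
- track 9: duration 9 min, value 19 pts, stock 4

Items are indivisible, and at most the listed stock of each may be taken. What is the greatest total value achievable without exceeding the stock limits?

Best selections within duration 22 and stock limits:
- 1×track 1 + 2×track 9: duration 22, value 69
- 1×track 1 + 1×track 7 + 1×track 9: duration 18, value 65
Best: 69 pts.

69 pts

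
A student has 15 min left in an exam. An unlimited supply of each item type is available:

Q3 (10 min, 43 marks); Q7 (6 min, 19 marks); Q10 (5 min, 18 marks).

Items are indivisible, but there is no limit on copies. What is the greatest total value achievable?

Best value-per-unit is Q3 at 43/10; filling with it alone gives 1×43 = 43.
Optimal mix: 1×Q3 + 1×Q10 → time 15, value 61.

61 marks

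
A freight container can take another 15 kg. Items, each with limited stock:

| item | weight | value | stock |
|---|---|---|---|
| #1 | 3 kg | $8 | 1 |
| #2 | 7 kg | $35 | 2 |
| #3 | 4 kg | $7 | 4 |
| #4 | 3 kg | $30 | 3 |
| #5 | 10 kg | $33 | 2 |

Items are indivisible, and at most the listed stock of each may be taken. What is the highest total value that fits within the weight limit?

$98

Top feasible selections:
- 1×#1 + 3×#4: weight 12, value 98
- 1×#3 + 3×#4: weight 13, value 97
- 1×#2 + 2×#4: weight 13, value 95
- 3×#4: weight 9, value 90
Best: $98.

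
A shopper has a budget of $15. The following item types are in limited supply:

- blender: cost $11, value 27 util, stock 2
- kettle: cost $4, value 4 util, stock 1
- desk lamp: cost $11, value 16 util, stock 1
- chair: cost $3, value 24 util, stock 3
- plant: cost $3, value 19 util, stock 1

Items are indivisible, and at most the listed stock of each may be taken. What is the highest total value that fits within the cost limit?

91 util

Best selections within cost 15 and stock limits:
- 3×chair + 1×plant: cost 12, value 91
- 1×kettle + 3×chair: cost 13, value 76
- 3×chair: cost 9, value 72
Best: 91 util.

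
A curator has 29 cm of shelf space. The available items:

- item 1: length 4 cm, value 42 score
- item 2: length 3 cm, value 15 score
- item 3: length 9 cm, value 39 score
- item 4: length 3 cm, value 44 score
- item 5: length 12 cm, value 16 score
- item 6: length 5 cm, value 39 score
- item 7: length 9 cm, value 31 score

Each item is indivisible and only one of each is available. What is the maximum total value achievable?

179 score

Check high-value combinations within 29 cm:
- item 1+item 2+item 3+item 4+item 6: length 4+3+9+3+5=24, value 42+15+39+44+39=179
- item 1+item 2+item 4+item 6+item 7: length 4+3+3+5+9=24, value 42+15+44+39+31=171
- item 1+item 2+item 3+item 4+item 7: length 4+3+9+3+9=28, value 42+15+39+44+31=171
- item 2+item 3+item 4+item 6+item 7: length 3+9+3+5+9=29, value 15+39+44+39+31=168
- item 1+item 3+item 4+item 6: length 4+9+3+5=21, value 42+39+44+39=164
Best: 179 score.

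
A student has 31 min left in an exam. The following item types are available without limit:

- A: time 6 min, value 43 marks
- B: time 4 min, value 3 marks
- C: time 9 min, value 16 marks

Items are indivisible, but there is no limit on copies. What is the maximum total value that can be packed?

Best value-per-unit is A at 43/6, and filling with it alone uses time 5×6=30. No mix of the others beats 5×43 = 215.

215 marks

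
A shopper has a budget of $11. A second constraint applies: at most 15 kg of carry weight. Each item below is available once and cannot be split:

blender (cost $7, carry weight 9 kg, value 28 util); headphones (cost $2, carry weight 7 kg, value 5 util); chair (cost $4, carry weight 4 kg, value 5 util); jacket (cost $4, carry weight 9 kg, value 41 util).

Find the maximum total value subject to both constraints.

Feasible sets respecting both limits:
- chair+jacket: cost 8, carry weight 13, value 46
- jacket: cost 4, carry weight 9, value 41
- blender+chair: cost 11, carry weight 13, value 33
- blender: cost 7, carry weight 9, value 28
Best: 46 util.

46 util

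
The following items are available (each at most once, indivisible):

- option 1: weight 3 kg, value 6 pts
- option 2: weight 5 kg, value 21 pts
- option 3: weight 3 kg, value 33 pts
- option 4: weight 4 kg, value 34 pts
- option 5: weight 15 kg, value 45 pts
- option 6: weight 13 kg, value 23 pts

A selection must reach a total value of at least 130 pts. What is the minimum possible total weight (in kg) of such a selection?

27

Subsets with value ≥ 130, sorted by total weight:
- option 2+option 3+option 4+option 5: weight 27, value 133
- option 1+option 2+option 3+option 4+option 5: weight 30, value 139
- option 3+option 4+option 5+option 6: weight 35, value 135
- option 1+option 3+option 4+option 5+option 6: weight 38, value 141
Minimum weight: 27 kg.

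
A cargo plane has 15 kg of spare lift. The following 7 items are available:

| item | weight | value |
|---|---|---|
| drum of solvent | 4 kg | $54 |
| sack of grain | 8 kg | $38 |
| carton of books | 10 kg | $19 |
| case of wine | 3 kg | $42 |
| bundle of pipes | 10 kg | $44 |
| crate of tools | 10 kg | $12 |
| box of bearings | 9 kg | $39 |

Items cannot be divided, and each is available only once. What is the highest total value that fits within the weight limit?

Check high-value combinations within 15 kg:
- drum of solvent+sack of grain+case of wine: weight 4+8+3=15, value 54+38+42=134
- drum of solvent+bundle of pipes: weight 4+10=14, value 54+44=98
- drum of solvent+case of wine: weight 4+3=7, value 54+42=96
- drum of solvent+box of bearings: weight 4+9=13, value 54+39=93
- drum of solvent+sack of grain: weight 4+8=12, value 54+38=92
Best: $134.

$134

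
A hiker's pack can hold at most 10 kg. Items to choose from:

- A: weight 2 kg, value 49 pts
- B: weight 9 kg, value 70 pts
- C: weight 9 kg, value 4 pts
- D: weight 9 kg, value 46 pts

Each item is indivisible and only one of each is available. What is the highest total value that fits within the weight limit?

Check high-value combinations within 10 kg:
- B: weight 9, value 70
- A: weight 2, value 49
- D: weight 9, value 46
- C: weight 9, value 4
Best: 70 pts.

70 pts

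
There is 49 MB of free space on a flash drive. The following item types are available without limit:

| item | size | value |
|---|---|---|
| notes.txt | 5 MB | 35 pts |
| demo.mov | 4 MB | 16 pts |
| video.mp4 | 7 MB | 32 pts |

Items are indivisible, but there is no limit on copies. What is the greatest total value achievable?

331 pts

Best value-per-unit is notes.txt at 35/5; filling with it alone gives 9×35 = 315.
Optimal mix: 9×notes.txt + 1×demo.mov → size 49, value 331.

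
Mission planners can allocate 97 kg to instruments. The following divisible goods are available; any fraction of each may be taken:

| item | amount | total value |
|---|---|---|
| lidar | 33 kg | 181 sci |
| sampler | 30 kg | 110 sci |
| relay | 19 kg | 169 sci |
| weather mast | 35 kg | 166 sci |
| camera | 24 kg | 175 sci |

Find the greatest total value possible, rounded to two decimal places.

Take in order of value per unit:
- relay (169/19 per unit): all 19 → value 169, running total 169.00
- camera (175/24 per unit): all 24 → value 175, running total 344.00
- lidar (181/33 per unit): all 33 → value 181, running total 525.00
- weather mast (166/35 per unit): 21 of 35 → value 21×166/35 = 99.6000, running total 624.60
Total 624.60.

624.60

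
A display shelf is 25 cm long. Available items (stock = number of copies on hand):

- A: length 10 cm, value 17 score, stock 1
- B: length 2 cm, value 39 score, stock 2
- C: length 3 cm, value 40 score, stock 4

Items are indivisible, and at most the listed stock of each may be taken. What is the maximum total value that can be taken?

238 score

Top feasible selections:
- 2×B + 4×C: length 16, value 238
- 1×A + 1×B + 4×C: length 24, value 216
- 1×A + 2×B + 3×C: length 23, value 215
Best: 238 score.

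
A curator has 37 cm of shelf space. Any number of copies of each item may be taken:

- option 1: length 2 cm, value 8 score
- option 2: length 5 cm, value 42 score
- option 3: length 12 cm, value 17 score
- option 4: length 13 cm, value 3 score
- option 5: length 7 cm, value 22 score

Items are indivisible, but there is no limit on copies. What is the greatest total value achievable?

Best value-per-unit is option 2 at 42/5; filling with it alone gives 7×42 = 294.
Optimal mix: 1×option 1 + 7×option 2 → length 37, value 302.

302 score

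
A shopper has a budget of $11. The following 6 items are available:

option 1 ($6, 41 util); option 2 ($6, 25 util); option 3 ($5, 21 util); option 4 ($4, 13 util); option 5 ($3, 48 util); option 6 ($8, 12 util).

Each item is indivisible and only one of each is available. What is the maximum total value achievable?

This is a 0/1 knapsack; check combinations near the capacity.
- option 1+option 5: cost 6+3=9, value 41+48=89
- option 2+option 5: cost 6+3=9, value 25+48=73
- option 3+option 5: cost 5+3=8, value 21+48=69
- option 1+option 3: cost 6+5=11, value 41+21=62
Best: 89 util.

89 util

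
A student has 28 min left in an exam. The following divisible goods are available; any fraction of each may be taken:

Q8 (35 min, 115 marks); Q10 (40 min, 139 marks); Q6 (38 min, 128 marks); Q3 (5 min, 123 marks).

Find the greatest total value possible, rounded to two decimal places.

202.93

Take in order of value per unit:
- Q3 (123/5 per unit): all 5 → value 123, running total 123.00
- Q10 (139/40 per unit): 23 of 40 → value 23×139/40 = 79.9250, running total 202.93
Total 202.93.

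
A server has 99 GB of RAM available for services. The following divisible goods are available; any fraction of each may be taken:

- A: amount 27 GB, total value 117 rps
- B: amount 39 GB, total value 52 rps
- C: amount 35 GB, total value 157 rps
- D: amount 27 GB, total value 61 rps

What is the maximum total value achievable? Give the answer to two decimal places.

Take in order of value per unit:
- C (157/35 per unit): all 35 → value 157, running total 157.00
- A (117/27 per unit): all 27 → value 117, running total 274.00
- D (61/27 per unit): all 27 → value 61, running total 335.00
- B (52/39 per unit): 10 of 39 → value 10×52/39 = 13.3333, running total 348.33
Total 348.33.

348.33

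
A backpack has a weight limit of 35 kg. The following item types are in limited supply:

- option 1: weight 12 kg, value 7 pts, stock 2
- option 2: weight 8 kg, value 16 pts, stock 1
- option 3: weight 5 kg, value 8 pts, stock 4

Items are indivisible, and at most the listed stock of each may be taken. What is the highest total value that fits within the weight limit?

48 pts

Best selections within weight 35 and stock limits:
- 1×option 2 + 4×option 3: weight 28, value 48
- 1×option 1 + 1×option 2 + 3×option 3: weight 35, value 47
- 1×option 2 + 3×option 3: weight 23, value 40
Best: 48 pts.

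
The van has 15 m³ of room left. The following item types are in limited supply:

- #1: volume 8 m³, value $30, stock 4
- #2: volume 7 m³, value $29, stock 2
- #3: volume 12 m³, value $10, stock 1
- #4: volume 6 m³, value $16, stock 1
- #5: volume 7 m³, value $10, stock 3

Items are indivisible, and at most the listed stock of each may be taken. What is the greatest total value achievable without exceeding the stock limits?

$59

Top feasible selections:
- 1×#1 + 1×#2: volume 15, value 59
- 2×#2: volume 14, value 58
Best: $59.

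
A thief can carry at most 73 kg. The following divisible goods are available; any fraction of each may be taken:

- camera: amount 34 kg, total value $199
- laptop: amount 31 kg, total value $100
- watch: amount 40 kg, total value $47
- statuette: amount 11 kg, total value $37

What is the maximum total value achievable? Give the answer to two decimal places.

326.32

Take in order of value per unit:
- camera (199/34 per unit): all 34 → value 199, running total 199.00
- statuette (37/11 per unit): all 11 → value 37, running total 236.00
- laptop (100/31 per unit): 28 of 31 → value 28×100/31 = 90.3226, running total 326.32
Total 326.32.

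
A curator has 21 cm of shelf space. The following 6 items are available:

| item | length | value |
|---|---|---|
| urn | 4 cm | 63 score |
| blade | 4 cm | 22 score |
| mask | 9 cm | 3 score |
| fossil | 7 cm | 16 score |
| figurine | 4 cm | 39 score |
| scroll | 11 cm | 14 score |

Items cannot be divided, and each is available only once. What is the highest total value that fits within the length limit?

This is a 0/1 knapsack; check combinations near the capacity.
- urn+blade+fossil+figurine: length 4+4+7+4=19, value 63+22+16+39=140
- urn+blade+mask+figurine: length 4+4+9+4=21, value 63+22+3+39=127
- urn+blade+figurine: length 4+4+4=12, value 63+22+39=124
Best: 140 score.

140 score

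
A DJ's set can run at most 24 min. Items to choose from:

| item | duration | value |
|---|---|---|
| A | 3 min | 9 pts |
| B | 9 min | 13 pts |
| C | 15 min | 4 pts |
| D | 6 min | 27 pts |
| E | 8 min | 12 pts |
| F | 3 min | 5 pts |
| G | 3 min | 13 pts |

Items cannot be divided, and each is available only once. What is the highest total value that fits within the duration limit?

67 pts

Check high-value combinations within 24 min:
- A+B+D+F+G: duration 3+9+6+3+3=24, value 9+13+27+5+13=67
- A+D+E+F+G: duration 3+6+8+3+3=23, value 9+27+12+5+13=66
- A+B+D+G: duration 3+9+6+3=21, value 9+13+27+13=62
- A+D+E+G: duration 3+6+8+3=20, value 9+27+12+13=61
Best: 67 pts.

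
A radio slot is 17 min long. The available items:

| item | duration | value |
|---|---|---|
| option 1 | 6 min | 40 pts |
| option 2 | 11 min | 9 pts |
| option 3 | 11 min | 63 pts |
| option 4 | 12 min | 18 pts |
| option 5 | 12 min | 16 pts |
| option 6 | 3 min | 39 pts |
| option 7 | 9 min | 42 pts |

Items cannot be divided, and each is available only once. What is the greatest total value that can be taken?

103 pts

This is a 0/1 knapsack; check combinations near the capacity.
- option 1+option 3: duration 6+11=17, value 40+63=103
- option 3+option 6: duration 11+3=14, value 63+39=102
- option 1+option 7: duration 6+9=15, value 40+42=82
- option 6+option 7: duration 3+9=12, value 39+42=81
- option 1+option 6: duration 6+3=9, value 40+39=79
Best: 103 pts.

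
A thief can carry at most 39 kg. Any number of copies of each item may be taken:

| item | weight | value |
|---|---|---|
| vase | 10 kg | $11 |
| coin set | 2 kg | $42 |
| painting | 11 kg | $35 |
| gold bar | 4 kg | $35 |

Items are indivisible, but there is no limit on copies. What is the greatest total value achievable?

$798

Best value-per-unit is coin set at 42/2, and filling with it alone uses weight 19×2=38. No mix of the others beats 19×42 = 798.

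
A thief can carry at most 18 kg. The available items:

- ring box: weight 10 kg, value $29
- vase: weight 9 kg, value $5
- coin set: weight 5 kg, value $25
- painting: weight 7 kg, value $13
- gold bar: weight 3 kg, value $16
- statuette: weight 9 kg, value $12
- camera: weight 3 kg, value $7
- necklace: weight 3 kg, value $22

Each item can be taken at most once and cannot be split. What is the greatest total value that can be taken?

$76

Check high-value combinations within 18 kg:
- ring box+coin set+necklace: weight 10+5+3=18, value 29+25+22=76
- coin set+painting+gold bar+necklace: weight 5+7+3+3=18, value 25+13+16+22=76
- coin set+gold bar+camera+necklace: weight 5+3+3+3=14, value 25+16+7+22=70
Best: $76.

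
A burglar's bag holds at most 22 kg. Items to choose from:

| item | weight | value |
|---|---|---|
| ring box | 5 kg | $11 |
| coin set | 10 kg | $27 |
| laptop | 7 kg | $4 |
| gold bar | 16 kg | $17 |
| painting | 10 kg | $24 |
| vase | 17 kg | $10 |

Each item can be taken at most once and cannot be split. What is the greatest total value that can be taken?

Check high-value combinations within 22 kg:
- coin set+painting: weight 10+10=20, value 27+24=51
- ring box+coin set+laptop: weight 5+10+7=22, value 11+27+4=42
- ring box+laptop+painting: weight 5+7+10=22, value 11+4+24=39
Best: $51.

$51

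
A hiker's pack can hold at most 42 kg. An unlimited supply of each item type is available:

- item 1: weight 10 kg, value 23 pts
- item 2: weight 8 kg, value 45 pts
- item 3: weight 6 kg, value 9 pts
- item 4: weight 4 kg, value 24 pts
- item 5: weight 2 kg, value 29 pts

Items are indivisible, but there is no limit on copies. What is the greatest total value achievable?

Best value-per-unit is item 5 at 29/2, and filling with it alone uses weight 21×2=42. No mix of the others beats 21×29 = 609.

609 pts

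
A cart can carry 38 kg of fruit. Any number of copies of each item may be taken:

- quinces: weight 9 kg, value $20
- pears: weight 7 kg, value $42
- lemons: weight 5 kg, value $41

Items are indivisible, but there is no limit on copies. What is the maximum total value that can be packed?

Best value-per-unit is lemons at 41/5; filling with it alone gives 7×41 = 287.
Optimal mix: 1×pears + 6×lemons → weight 37, value 288.

$288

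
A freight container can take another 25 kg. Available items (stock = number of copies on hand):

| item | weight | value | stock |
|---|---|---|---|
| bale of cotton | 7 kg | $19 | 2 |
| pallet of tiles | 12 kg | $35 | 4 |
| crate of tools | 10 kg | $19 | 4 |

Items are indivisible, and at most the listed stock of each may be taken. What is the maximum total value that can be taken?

Top feasible selections:
- 2×pallet of tiles: weight 24, value 70
- 2×bale of cotton + 1×crate of tools: weight 24, value 57
Best: $70.

$70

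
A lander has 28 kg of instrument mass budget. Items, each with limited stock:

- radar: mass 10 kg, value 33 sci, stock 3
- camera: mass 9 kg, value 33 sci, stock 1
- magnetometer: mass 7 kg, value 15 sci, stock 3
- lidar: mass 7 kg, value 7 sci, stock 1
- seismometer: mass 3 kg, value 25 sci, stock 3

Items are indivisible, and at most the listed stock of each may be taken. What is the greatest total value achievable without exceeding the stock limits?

Top feasible selections:
- 1×radar + 1×camera + 3×seismometer: mass 28, value 141
- 1×camera + 1×magnetometer + 3×seismometer: mass 25, value 123
Best: 141 sci.

141 sci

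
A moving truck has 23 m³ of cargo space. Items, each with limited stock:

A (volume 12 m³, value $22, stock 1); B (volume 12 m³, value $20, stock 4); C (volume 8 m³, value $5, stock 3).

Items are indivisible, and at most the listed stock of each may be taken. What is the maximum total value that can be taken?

Top feasible selections:
- 1×A + 1×C: volume 20, value 27
- 1×B + 1×C: volume 20, value 25
- 1×A: volume 12, value 22
Best: $27.

$27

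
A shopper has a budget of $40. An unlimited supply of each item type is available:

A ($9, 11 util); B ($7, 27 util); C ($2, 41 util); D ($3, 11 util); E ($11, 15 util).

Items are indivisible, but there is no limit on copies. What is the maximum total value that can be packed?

Best value-per-unit is C at 41/2, and filling with it alone uses cost 20×2=40. No mix of the others beats 20×41 = 820.

820 util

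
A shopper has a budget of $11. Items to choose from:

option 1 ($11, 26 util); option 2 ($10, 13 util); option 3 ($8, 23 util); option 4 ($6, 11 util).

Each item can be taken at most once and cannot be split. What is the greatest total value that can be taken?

26 util

This is a 0/1 knapsack; check combinations near the capacity.
- option 1: cost 11, value 26
- option 3: cost 8, value 23
- option 2: cost 10, value 13
- option 4: cost 6, value 11
Best: 26 util.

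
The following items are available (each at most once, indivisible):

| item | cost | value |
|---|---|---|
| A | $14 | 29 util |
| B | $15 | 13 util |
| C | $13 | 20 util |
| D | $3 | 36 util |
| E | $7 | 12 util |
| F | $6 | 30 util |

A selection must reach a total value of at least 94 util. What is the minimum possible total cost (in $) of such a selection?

23

Subsets with value ≥ 94, sorted by total cost:
- A+D+F: cost 23, value 95
- C+D+E+F: cost 29, value 98
Minimum cost: 23 $.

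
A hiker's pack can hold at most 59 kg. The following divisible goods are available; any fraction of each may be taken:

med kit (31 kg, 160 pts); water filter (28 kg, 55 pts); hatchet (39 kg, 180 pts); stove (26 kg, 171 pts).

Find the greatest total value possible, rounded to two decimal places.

Take in order of value per unit:
- stove (171/26 per unit): all 26 → value 171, running total 171.00
- med kit (160/31 per unit): all 31 → value 160, running total 331.00
- hatchet (180/39 per unit): 2 of 39 → value 2×180/39 = 9.2308, running total 340.23
Total 340.23.

340.23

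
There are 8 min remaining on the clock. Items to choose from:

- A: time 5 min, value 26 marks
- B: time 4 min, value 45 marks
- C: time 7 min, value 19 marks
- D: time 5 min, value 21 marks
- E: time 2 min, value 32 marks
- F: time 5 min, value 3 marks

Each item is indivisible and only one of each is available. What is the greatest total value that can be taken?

This is a 0/1 knapsack; check combinations near the capacity.
- B+E: time 4+2=6, value 45+32=77
- A+E: time 5+2=7, value 26+32=58
- D+E: time 5+2=7, value 21+32=53
- B: time 4, value 45
Best: 77 marks.

77 marks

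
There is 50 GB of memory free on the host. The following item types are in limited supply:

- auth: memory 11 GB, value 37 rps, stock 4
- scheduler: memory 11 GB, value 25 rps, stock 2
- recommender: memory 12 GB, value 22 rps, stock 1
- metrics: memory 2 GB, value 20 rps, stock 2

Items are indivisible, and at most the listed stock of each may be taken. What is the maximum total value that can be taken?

188 rps

Top feasible selections:
- 4×auth + 2×metrics: memory 48, value 188
- 3×auth + 1×scheduler + 2×metrics: memory 48, value 176
- 3×auth + 1×recommender + 2×metrics: memory 49, value 173
- 4×auth + 1×metrics: memory 46, value 168
Best: 188 rps.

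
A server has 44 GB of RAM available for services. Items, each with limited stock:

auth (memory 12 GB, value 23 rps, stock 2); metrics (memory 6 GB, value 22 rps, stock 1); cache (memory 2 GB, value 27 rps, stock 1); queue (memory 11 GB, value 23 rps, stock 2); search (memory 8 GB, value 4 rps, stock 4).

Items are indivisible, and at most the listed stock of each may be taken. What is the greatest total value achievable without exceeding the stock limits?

118 rps

Best selections within memory 44 and stock limits:
- 1×auth + 1×metrics + 1×cache + 2×queue: memory 42, value 118
- 2×auth + 1×metrics + 1×cache + 1×queue: memory 43, value 118
- 1×auth + 1×cache + 2×queue + 1×search: memory 44, value 100
Best: 118 rps.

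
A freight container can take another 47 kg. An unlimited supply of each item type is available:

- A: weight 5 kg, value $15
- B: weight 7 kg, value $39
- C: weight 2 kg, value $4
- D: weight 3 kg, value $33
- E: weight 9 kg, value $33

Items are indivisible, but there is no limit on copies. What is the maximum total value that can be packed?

Best value-per-unit is D at 33/3; filling with it alone gives 15×33 = 495.
Optimal mix: 1×C + 15×D → weight 47, value 499.

$499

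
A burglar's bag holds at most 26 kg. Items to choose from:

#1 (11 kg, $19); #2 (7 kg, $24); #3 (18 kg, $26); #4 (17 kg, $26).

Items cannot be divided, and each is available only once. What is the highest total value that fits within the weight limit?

This is a 0/1 knapsack; check combinations near the capacity.
- #2+#4: weight 7+17=24, value 24+26=50
- #2+#3: weight 7+18=25, value 24+26=50
- #1+#2: weight 11+7=18, value 19+24=43
Best: $50.

$50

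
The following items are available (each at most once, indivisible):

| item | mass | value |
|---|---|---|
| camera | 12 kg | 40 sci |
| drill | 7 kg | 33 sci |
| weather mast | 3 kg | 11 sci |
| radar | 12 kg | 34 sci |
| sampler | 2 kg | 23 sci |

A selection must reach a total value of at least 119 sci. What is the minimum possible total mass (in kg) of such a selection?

Subsets with value ≥ 119, sorted by total mass:
- camera+drill+radar+sampler: mass 33, value 130
- camera+drill+weather mast+radar+sampler: mass 36, value 141
Minimum mass: 33 kg.

33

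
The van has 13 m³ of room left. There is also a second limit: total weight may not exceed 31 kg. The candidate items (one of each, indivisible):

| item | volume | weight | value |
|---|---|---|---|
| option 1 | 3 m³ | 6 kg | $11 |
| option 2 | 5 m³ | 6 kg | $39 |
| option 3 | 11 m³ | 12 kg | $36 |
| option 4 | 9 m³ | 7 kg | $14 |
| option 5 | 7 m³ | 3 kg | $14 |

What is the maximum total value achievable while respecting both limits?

Feasible sets respecting both limits:
- option 2+option 5: volume 12, weight 9, value 53
- option 1+option 2: volume 8, weight 12, value 50
- option 2: volume 5, weight 6, value 39
- option 3: volume 11, weight 12, value 36
Best: $53.

$53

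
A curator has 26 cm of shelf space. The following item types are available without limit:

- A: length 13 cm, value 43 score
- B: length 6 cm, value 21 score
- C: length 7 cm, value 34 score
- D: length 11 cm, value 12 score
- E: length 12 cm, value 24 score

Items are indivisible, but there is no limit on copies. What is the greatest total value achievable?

Best value-per-unit is C at 34/7; filling with it alone gives 3×34 = 102.
Optimal mix: 2×B + 2×C → length 26, value 110.

110 score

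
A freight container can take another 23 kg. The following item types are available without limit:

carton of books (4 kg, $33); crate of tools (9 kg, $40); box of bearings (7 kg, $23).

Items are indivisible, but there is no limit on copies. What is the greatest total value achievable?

Best value-per-unit is carton of books at 33/4, and filling with it alone uses weight 5×4=20. No mix of the others beats 5×33 = 165.

$165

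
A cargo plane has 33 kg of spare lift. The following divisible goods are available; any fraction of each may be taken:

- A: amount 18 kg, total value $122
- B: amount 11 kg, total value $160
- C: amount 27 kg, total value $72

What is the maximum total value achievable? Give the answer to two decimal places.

Take in order of value per unit:
- B (160/11 per unit): all 11 → value 160, running total 160.00
- A (122/18 per unit): all 18 → value 122, running total 282.00
- C (72/27 per unit): 4 of 27 → value 4×72/27 = 10.6667, running total 292.67
Total 292.67.

292.67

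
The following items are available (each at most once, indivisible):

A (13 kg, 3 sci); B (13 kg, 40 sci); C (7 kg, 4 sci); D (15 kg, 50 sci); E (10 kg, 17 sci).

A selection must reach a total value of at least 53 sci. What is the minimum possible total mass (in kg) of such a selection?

22

Subsets with value ≥ 53, sorted by total mass:
- C+D: mass 22, value 54
- B+E: mass 23, value 57
Minimum mass: 22 kg.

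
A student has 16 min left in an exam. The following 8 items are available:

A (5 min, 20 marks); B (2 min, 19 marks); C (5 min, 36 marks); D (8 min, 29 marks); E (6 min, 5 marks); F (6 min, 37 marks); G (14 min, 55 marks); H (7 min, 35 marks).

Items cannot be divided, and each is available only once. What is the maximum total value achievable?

93 marks

This is a 0/1 knapsack; check combinations near the capacity.
- A+C+F: time 5+5+6=16, value 20+36+37=93
- B+C+F: time 2+5+6=13, value 19+36+37=92
- B+F+H: time 2+6+7=15, value 19+37+35=91
- B+C+H: time 2+5+7=14, value 19+36+35=90
Best: 93 marks.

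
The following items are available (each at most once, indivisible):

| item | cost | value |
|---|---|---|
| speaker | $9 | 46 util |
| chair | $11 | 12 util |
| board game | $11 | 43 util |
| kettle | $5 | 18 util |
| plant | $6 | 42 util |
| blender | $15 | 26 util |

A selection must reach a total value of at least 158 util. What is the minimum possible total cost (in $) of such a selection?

42

Subsets with value ≥ 158, sorted by total cost:
- speaker+chair+board game+kettle+plant: cost 42, value 161
- speaker+board game+kettle+plant+blender: cost 46, value 175
- speaker+chair+board game+plant+blender: cost 52, value 169
Minimum cost: 42 $.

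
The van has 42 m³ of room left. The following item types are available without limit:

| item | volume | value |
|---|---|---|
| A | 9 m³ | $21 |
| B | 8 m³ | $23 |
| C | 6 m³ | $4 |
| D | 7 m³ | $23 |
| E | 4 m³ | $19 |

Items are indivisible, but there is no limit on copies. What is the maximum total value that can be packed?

Best value-per-unit is E at 19/4, and filling with it alone uses volume 10×4=40. No mix of the others beats 10×19 = 190.

$190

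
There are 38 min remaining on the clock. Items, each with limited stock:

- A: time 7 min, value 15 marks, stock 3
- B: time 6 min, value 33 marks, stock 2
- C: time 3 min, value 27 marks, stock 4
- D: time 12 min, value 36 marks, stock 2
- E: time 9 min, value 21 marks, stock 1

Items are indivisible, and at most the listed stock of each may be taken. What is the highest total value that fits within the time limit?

Top feasible selections:
- 2×B + 4×C + 1×D: time 36, value 210
- 2×A + 2×B + 4×C: time 38, value 204
- 2×B + 4×C + 1×E: time 33, value 195
- 1×A + 1×B + 4×C + 1×D: time 37, value 192
Best: 210 marks.

210 marks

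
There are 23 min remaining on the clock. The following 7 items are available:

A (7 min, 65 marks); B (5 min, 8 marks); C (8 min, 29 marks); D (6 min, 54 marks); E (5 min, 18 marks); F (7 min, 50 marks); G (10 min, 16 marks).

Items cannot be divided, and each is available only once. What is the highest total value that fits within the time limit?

169 marks

This is a 0/1 knapsack; check combinations near the capacity.
- A+D+F: time 7+6+7=20, value 65+54+50=169
- A+C+D: time 7+8+6=21, value 65+29+54=148
- A+B+D+E: time 7+5+6+5=23, value 65+8+54+18=145
Best: 169 marks.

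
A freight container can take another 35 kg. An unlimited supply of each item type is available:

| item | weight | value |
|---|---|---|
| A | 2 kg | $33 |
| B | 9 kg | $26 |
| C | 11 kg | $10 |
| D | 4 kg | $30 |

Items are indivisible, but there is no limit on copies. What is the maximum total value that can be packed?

Best value-per-unit is A at 33/2, and filling with it alone uses weight 17×2=34. No mix of the others beats 17×33 = 561.

$561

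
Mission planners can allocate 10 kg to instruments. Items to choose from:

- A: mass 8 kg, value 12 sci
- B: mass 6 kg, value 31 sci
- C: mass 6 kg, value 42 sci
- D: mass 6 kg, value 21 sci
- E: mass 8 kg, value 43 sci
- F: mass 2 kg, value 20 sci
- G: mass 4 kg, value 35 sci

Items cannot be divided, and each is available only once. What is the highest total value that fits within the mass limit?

77 sci

Check high-value combinations within 10 kg:
- C+G: mass 6+4=10, value 42+35=77
- B+G: mass 6+4=10, value 31+35=66
- E+F: mass 8+2=10, value 43+20=63
- C+F: mass 6+2=8, value 42+20=62
Best: 77 sci.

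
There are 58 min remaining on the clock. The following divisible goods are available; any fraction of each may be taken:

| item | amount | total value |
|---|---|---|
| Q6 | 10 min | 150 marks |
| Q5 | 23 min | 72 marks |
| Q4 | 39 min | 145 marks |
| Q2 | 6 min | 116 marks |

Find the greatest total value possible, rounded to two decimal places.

420.39

Take in order of value per unit:
- Q2 (116/6 per unit): all 6 → value 116, running total 116.00
- Q6 (150/10 per unit): all 10 → value 150, running total 266.00
- Q4 (145/39 per unit): all 39 → value 145, running total 411.00
- Q5 (72/23 per unit): 3 of 23 → value 3×72/23 = 9.3913, running total 420.39
Total 420.39.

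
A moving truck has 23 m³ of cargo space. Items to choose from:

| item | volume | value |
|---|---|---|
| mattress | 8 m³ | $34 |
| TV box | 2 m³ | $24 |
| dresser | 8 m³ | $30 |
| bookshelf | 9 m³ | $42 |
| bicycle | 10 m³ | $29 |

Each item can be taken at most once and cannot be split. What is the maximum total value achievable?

Check high-value combinations within 23 m³:
- mattress+TV box+bookshelf: volume 8+2+9=19, value 34+24+42=100
- TV box+dresser+bookshelf: volume 2+8+9=19, value 24+30+42=96
- TV box+bookshelf+bicycle: volume 2+9+10=21, value 24+42+29=95
- mattress+TV box+dresser: volume 8+2+8=18, value 34+24+30=88
Best: $100.

$100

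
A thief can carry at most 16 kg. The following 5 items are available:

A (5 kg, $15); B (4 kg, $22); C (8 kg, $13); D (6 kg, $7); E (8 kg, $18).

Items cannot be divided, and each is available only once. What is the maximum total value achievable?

Check high-value combinations within 16 kg:
- A+B+D: weight 5+4+6=15, value 15+22+7=44
- B+E: weight 4+8=12, value 22+18=40
- A+B: weight 5+4=9, value 15+22=37
- B+C: weight 4+8=12, value 22+13=35
- A+E: weight 5+8=13, value 15+18=33
Best: $44.

$44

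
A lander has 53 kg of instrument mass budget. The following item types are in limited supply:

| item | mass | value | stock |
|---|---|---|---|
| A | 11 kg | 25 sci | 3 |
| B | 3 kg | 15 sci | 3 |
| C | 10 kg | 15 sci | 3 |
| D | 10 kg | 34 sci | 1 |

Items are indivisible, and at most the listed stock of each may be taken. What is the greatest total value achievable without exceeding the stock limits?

Best selections within mass 53 and stock limits:
- 3×A + 3×B + 1×D: mass 52, value 154
- 2×A + 3×B + 1×C + 1×D: mass 51, value 144
Best: 154 sci.

154 sci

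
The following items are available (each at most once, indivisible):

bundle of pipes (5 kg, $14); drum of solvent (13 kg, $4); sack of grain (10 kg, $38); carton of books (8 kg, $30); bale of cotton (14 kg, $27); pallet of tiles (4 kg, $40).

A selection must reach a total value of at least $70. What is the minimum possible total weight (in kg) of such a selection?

12

Subsets with value ≥ 70, sorted by total weight:
- carton of books+pallet of tiles: weight 12, value 70
- sack of grain+pallet of tiles: weight 14, value 78
Minimum weight: 12 kg.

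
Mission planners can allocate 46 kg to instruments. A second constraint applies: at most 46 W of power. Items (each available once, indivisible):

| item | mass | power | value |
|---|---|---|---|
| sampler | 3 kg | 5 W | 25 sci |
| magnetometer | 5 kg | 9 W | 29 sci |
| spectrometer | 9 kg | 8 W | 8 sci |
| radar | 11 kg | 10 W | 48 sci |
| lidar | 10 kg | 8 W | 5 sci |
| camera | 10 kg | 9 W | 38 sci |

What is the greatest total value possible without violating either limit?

Feasible sets respecting both limits:
- sampler+magnetometer+spectrometer+radar+camera: mass 38, power 41, value 148
- sampler+magnetometer+radar+lidar+camera: mass 39, power 41, value 145
- sampler+magnetometer+radar+camera: mass 29, power 33, value 140
Best: 148 sci.

148 sci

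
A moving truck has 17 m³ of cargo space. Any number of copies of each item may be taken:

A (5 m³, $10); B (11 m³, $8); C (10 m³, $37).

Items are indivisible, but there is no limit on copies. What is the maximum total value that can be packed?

Best value-per-unit is C at 37/10; filling with it alone gives 1×37 = 37.
Optimal mix: 1×A + 1×C → volume 15, value 47.

$47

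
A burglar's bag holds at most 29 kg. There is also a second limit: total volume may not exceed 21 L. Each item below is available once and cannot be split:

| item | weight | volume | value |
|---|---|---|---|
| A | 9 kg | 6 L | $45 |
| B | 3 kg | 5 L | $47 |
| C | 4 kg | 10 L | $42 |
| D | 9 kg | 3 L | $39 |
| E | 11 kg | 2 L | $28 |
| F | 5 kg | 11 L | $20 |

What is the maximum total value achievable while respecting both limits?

$156

Feasible sets respecting both limits:
- B+C+D+E: weight 27, volume 20, value 156
- A+B+C: weight 16, volume 21, value 134
- B+D+E+F: weight 28, volume 21, value 134
- A+B+D: weight 21, volume 14, value 131
Best: $156.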